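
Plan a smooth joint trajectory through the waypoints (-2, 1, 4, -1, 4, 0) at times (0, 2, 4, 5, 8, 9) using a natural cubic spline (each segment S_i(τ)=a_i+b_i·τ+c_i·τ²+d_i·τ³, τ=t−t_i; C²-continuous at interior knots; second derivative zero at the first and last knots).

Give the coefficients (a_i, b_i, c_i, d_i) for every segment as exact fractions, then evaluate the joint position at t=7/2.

  seg 0: a=-2 b=1367/1767 c=0 d=2567/14136
  seg 1: a=1 b=10435/3534 c=2567/2356 d=-12835/14136
  seg 2: a=4 b=-6334/1767 c=-2567/589 d=5200/1767
  seg 3: a=-1 b=-6136/1767 c=2633/589 d=-1624/1767
  seg 4: a=4 b=-2590/1767 c=-2239/589 d=2239/1767
S(7/2) = 181553/37696

Δ: Δ0=3/2, Δ1=3/2, Δ2=-5, Δ3=5/3, Δ4=-4
row 1: diag=8, rhs=0; c'=1/4, d'=0
row 2: denom=6−2·1/4=11/2; d'=(-39−2·0)/(11/2)=-78/11
row 3: denom=8−1·2/11=86/11; d'=(40−1·-78/11)/(86/11)=259/43
row 4: denom=8−3·33/86=589/86; d'=(-34−3·259/43)/(589/86)=-4478/589
back: M4=-4478/589
back: M3=259/43−33/86·-4478/589=5266/589
back: M2=-78/11−2/11·5266/589=-5134/589
back: M1=0−1/4·-5134/589=2567/1178
M: M0=0, M1=2567/1178, M2=-5134/589, M3=5266/589, M4=-4478/589, M5=0
seg 0: a=-2, c=M0/2=0, d=(M1−M0)/(6·2)=2567/14136, b=Δ0−h0·(2M0+M1)/6=1367/1767
seg 1: a=1, c=M1/2=2567/2356, d=(M2−M1)/(6·2)=-12835/14136, b=Δ1−h1·(2M1+M2)/6=10435/3534
seg 2: a=4, c=M2/2=-2567/589, d=(M3−M2)/(6·1)=5200/1767, b=Δ2−h2·(2M2+M3)/6=-6334/1767
seg 3: a=-1, c=M3/2=2633/589, d=(M4−M3)/(6·3)=-1624/1767, b=Δ3−h3·(2M3+M4)/6=-6136/1767
seg 4: a=4, c=M4/2=-2239/589, d=(M5−M4)/(6·1)=2239/1767, b=Δ4−h4·(2M4+M5)/6=-2590/1767
t_q=7/2 → seg 1, τ=3/2; S=1+10435/3534·τ+2567/2356·τ²+-12835/14136·τ³=181553/37696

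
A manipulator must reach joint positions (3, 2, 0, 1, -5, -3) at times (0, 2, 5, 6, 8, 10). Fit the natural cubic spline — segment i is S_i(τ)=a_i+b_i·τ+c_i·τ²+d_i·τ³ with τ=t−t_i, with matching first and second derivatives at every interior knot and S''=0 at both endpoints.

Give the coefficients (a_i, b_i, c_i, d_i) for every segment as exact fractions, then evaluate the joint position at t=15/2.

  seg 0: a=3 b=-1091/4566 c=0 d=-149/2283
  seg 1: a=2 b=-4667/4566 c=-298/761 d=2329/13698
  seg 2: a=0 b=2783/2283 c=1733/1522 d=-6199/4566
  seg 3: a=1 b=-2633/4566 c=-2233/761 d=15731/18264
  seg 4: a=-5 b=-4516/2283 c=6799/3044 d=-6799/18264
S(15/2) = -173397/48704

Δ: Δ0=-1/2, Δ1=-2/3, Δ2=1, Δ3=-3, Δ4=1
row 1: diag=10, rhs=-1; c'=3/10, d'=-1/10
row 2: denom=8−3·3/10=71/10; d'=(10−3·-1/10)/(71/10)=103/71
row 3: denom=6−1·10/71=416/71; d'=(-24−1·103/71)/(416/71)=-139/32
row 4: denom=8−2·71/208=761/104; d'=(24−2·-139/32)/(761/104)=6799/1522
back: M4=6799/1522
back: M3=-139/32−71/208·6799/1522=-4466/761
back: M2=103/71−10/71·-4466/761=1733/761
back: M1=-1/10−3/10·1733/761=-596/761
M: M0=0, M1=-596/761, M2=1733/761, M3=-4466/761, M4=6799/1522, M5=0
seg 0: a=3, c=M0/2=0, d=(M1−M0)/(6·2)=-149/2283, b=Δ0−h0·(2M0+M1)/6=-1091/4566
seg 1: a=2, c=M1/2=-298/761, d=(M2−M1)/(6·3)=2329/13698, b=Δ1−h1·(2M1+M2)/6=-4667/4566
seg 2: a=0, c=M2/2=1733/1522, d=(M3−M2)/(6·1)=-6199/4566, b=Δ2−h2·(2M2+M3)/6=2783/2283
seg 3: a=1, c=M3/2=-2233/761, d=(M4−M3)/(6·2)=15731/18264, b=Δ3−h3·(2M3+M4)/6=-2633/4566
seg 4: a=-5, c=M4/2=6799/3044, d=(M5−M4)/(6·2)=-6799/18264, b=Δ4−h4·(2M4+M5)/6=-4516/2283
t_q=15/2 → seg 3, τ=3/2; S=1+-2633/4566·τ+-2233/761·τ²+15731/18264·τ³=-173397/48704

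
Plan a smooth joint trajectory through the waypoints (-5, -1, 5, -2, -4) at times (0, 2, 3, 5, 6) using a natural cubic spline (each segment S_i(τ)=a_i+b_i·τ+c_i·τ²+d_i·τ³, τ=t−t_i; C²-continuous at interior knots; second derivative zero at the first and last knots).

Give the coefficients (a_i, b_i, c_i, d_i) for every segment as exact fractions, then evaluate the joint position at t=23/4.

Δ: Δ0=2, Δ1=6, Δ2=-7/2, Δ3=-2
row 1: diag=6, rhs=24; c'=1/6, d'=4
row 2: denom=6−1·1/6=35/6; d'=(-57−1·4)/(35/6)=-366/35
row 3: denom=6−2·12/35=186/35; d'=(9−2·-366/35)/(186/35)=349/62
back: M3=349/62
back: M2=-366/35−12/35·349/62=-384/31
back: M1=4−1/6·-384/31=188/31
M: M0=0, M1=188/31, M2=-384/31, M3=349/62, M4=0
seg 0: a=-5, c=M0/2=0, d=(M1−M0)/(6·2)=47/93, b=Δ0−h0·(2M0+M1)/6=-2/93
seg 1: a=-1, c=M1/2=94/31, d=(M2−M1)/(6·1)=-286/93, b=Δ1−h1·(2M1+M2)/6=562/93
seg 2: a=5, c=M2/2=-192/31, d=(M3−M2)/(6·2)=1117/744, b=Δ2−h2·(2M2+M3)/6=268/93
seg 3: a=-2, c=M3/2=349/124, d=(M4−M3)/(6·1)=-349/372, b=Δ3−h3·(2M3+M4)/6=-721/186
t_q=23/4 → seg 3, τ=3/4; S=-2+-721/186·τ+349/124·τ²+-349/372·τ³=-29521/7936

  seg 0: a=-5 b=-2/93 c=0 d=47/93
  seg 1: a=-1 b=562/93 c=94/31 d=-286/93
  seg 2: a=5 b=268/93 c=-192/31 d=1117/744
  seg 3: a=-2 b=-721/186 c=349/124 d=-349/372
S(23/4) = -29521/7936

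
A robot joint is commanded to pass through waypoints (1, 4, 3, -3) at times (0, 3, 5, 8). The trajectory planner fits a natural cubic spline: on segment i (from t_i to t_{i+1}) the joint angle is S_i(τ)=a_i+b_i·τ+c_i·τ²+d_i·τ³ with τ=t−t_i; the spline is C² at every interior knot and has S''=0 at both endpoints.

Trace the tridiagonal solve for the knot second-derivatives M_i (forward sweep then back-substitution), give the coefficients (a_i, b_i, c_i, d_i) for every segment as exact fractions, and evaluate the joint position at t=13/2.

Δ: Δ0=1, Δ1=-1/2, Δ2=-2
row 1: diag=10, rhs=-9; c'=1/5, d'=-9/10
row 2: denom=10−2·1/5=48/5; d'=(-9−2·-9/10)/(48/5)=-3/4
back: M2=-3/4
back: M1=-9/10−1/5·-3/4=-3/4
M: M0=0, M1=-3/4, M2=-3/4, M3=0
seg 0: a=1, c=M0/2=0, d=(M1−M0)/(6·3)=-1/24, b=Δ0−h0·(2M0+M1)/6=11/8
seg 1: a=4, c=M1/2=-3/8, d=(M2−M1)/(6·2)=0, b=Δ1−h1·(2M1+M2)/6=1/4
seg 2: a=3, c=M2/2=-3/8, d=(M3−M2)/(6·3)=1/24, b=Δ2−h2·(2M2+M3)/6=-5/4
t_q=13/2 → seg 2, τ=3/2; S=3+-5/4·τ+-3/8·τ²+1/24·τ³=27/64

  seg 0: a=1 b=11/8 c=0 d=-1/24
  seg 1: a=4 b=1/4 c=-3/8 d=0
  seg 2: a=3 b=-5/4 c=-3/8 d=1/24
S(13/2) = 27/64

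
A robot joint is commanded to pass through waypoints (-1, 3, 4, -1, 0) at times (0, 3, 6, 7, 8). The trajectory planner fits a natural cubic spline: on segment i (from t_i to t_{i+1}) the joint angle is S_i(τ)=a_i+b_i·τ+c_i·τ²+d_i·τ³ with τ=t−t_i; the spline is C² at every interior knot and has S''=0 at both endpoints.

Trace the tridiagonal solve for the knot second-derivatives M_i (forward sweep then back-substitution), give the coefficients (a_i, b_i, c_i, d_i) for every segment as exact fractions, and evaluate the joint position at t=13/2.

Δ: Δ0=4/3, Δ1=1/3, Δ2=-5, Δ3=1
row 1: diag=12, rhs=-6; c'=1/4, d'=-1/2
row 2: denom=8−3·1/4=29/4; d'=(-32−3·-1/2)/(29/4)=-122/29
row 3: denom=4−1·4/29=112/29; d'=(36−1·-122/29)/(112/29)=583/56
back: M3=583/56
back: M2=-122/29−4/29·583/56=-79/14
back: M1=-1/2−1/4·-79/14=51/56
M: M0=0, M1=51/56, M2=-79/14, M3=583/56, M4=0
seg 0: a=-1, c=M0/2=0, d=(M1−M0)/(6·3)=17/336, b=Δ0−h0·(2M0+M1)/6=295/336
seg 1: a=3, c=M1/2=51/112, d=(M2−M1)/(6·3)=-367/1008, b=Δ1−h1·(2M1+M2)/6=377/168
seg 2: a=4, c=M2/2=-79/28, d=(M3−M2)/(6·1)=899/336, b=Δ2−h2·(2M2+M3)/6=-233/48
seg 3: a=-1, c=M3/2=583/112, d=(M4−M3)/(6·1)=-583/336, b=Δ3−h3·(2M3+M4)/6=-415/168
t_q=13/2 → seg 2, τ=1/2; S=4+-233/48·τ+-79/28·τ²+899/336·τ³=1077/896

  seg 0: a=-1 b=295/336 c=0 d=17/336
  seg 1: a=3 b=377/168 c=51/112 d=-367/1008
  seg 2: a=4 b=-233/48 c=-79/28 d=899/336
  seg 3: a=-1 b=-415/168 c=583/112 d=-583/336
S(13/2) = 1077/896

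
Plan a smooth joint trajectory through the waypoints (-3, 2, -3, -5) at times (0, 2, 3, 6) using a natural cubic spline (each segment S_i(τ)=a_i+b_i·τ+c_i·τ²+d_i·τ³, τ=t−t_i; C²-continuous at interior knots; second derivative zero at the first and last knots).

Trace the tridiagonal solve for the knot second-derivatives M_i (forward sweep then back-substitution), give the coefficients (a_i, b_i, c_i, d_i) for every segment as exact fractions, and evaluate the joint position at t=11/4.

  seg 0: a=-3 b=1477/282 c=0 d=-193/282
  seg 1: a=2 b=-839/282 c=-193/47 d=587/282
  seg 2: a=-3 b=-697/141 c=201/94 d=-67/282
S(11/4) = -10005/6016

Δ: Δ0=5/2, Δ1=-5, Δ2=-2/3
row 1: diag=6, rhs=-45; c'=1/6, d'=-15/2
row 2: denom=8−1·1/6=47/6; d'=(26−1·-15/2)/(47/6)=201/47
back: M2=201/47
back: M1=-15/2−1/6·201/47=-386/47
M: M0=0, M1=-386/47, M2=201/47, M3=0
seg 0: a=-3, c=M0/2=0, d=(M1−M0)/(6·2)=-193/282, b=Δ0−h0·(2M0+M1)/6=1477/282
seg 1: a=2, c=M1/2=-193/47, d=(M2−M1)/(6·1)=587/282, b=Δ1−h1·(2M1+M2)/6=-839/282
seg 2: a=-3, c=M2/2=201/94, d=(M3−M2)/(6·3)=-67/282, b=Δ2−h2·(2M2+M3)/6=-697/141
t_q=11/4 → seg 1, τ=3/4; S=2+-839/282·τ+-193/47·τ²+587/282·τ³=-10005/6016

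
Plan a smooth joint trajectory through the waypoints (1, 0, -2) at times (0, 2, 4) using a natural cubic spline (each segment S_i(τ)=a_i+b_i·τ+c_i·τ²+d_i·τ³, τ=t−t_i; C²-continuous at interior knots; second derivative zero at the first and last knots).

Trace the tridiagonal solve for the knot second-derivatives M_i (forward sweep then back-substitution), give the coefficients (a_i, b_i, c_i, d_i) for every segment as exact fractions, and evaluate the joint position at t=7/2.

  seg 0: a=1 b=-3/8 c=0 d=-1/32
  seg 1: a=0 b=-3/4 c=-3/16 d=1/32
S(7/2) = -369/256

Δ: Δ0=-1/2, Δ1=-1
row 1: diag=8, rhs=-3; c'=1/4, d'=-3/8
back: M1=-3/8
M: M0=0, M1=-3/8, M2=0
seg 0: a=1, c=M0/2=0, d=(M1−M0)/(6·2)=-1/32, b=Δ0−h0·(2M0+M1)/6=-3/8
seg 1: a=0, c=M1/2=-3/16, d=(M2−M1)/(6·2)=1/32, b=Δ1−h1·(2M1+M2)/6=-3/4
t_q=7/2 → seg 1, τ=3/2; S=0+-3/4·τ+-3/16·τ²+1/32·τ³=-369/256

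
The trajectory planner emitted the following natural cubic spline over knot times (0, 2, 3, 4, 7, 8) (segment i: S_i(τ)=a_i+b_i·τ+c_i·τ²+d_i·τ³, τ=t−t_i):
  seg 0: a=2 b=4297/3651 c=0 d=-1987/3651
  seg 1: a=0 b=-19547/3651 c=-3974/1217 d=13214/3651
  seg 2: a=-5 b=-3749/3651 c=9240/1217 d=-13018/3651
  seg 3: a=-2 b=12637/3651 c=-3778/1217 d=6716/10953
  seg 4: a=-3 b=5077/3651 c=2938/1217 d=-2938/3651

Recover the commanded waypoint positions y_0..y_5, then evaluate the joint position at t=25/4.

y_0=2 y_1=0 y_2=-5 y_3=-2 y_4=-3 y_5=0
S(25/4) = -57319/19472

y_0 = S_0(0) = a_0 = 2
y_1 = S_1(0) = a_1 = 0
y_2 = S_2(0) = a_2 = -5
y_3 = S_3(0) = a_3 = -2
y_4 = S_4(0) = a_4 = -3
y_5 = S_4(1) = 0
t_q=25/4 is in segment 3 (τ=9/4); S_3(τ)=-57319/19472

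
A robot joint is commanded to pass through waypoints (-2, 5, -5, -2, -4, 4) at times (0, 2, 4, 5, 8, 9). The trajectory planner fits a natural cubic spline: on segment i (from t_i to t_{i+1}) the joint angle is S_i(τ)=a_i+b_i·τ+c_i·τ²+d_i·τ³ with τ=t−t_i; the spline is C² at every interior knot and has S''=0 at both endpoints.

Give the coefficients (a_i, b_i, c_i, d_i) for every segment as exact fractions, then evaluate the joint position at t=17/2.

Δ: Δ0=7/2, Δ1=-5, Δ2=3, Δ3=-2/3, Δ4=8
row 1: diag=8, rhs=-51; c'=1/4, d'=-51/8
row 2: denom=6−2·1/4=11/2; d'=(48−2·-51/8)/(11/2)=243/22
row 3: denom=8−1·2/11=86/11; d'=(-22−1·243/22)/(86/11)=-727/172
row 4: denom=8−3·33/86=589/86; d'=(52−3·-727/172)/(589/86)=11125/1178
back: M4=11125/1178
back: M3=-727/172−33/86·11125/1178=-4624/589
back: M2=243/22−2/11·-4624/589=14693/1178
back: M1=-51/8−1/4·14693/1178=-11183/1178
M: M0=0, M1=-11183/1178, M2=14693/1178, M3=-4624/589, M4=11125/1178, M5=0
seg 0: a=-2, c=M0/2=0, d=(M1−M0)/(6·2)=-11183/14136, b=Δ0−h0·(2M0+M1)/6=11776/1767
seg 1: a=5, c=M1/2=-11183/2356, d=(M2−M1)/(6·2)=6469/3534, b=Δ1−h1·(2M1+M2)/6=-9997/3534
seg 2: a=-5, c=M2/2=14693/2356, d=(M3−M2)/(6·1)=-23941/7068, b=Δ2−h2·(2M2+M3)/6=533/3534
seg 3: a=-2, c=M3/2=-2312/589, d=(M4−M3)/(6·3)=6791/7068, b=Δ3−h3·(2M3+M4)/6=17401/7068
seg 4: a=-4, c=M4/2=11125/2356, d=(M5−M4)/(6·1)=-11125/7068, b=Δ4−h4·(2M4+M5)/6=17147/3534
t_q=17/2 → seg 4, τ=1/2; S=-4+17147/3534·τ+11125/2356·τ²+-11125/7068·τ³=-11125/18848

  seg 0: a=-2 b=11776/1767 c=0 d=-11183/14136
  seg 1: a=5 b=-9997/3534 c=-11183/2356 d=6469/3534
  seg 2: a=-5 b=533/3534 c=14693/2356 d=-23941/7068
  seg 3: a=-2 b=17401/7068 c=-2312/589 d=6791/7068
  seg 4: a=-4 b=17147/3534 c=11125/2356 d=-11125/7068
S(17/2) = -11125/18848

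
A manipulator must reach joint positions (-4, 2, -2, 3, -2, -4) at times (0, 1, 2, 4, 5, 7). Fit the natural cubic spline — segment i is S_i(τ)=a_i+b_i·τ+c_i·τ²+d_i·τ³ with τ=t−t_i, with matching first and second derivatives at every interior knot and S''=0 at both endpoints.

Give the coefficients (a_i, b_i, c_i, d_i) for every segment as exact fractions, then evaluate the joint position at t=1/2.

  seg 0: a=-4 b=12879/1418 c=0 d=-4371/1418
  seg 1: a=2 b=-117/709 c=-13113/1418 d=7675/1418
  seg 2: a=-2 b=-3435/1418 c=4956/709 d=-3211/1418
  seg 3: a=3 b=-2319/1418 c=-4677/709 d=4583/1418
  seg 4: a=-2 b=-3639/709 c=4395/1418 d=-1465/2836
S(1/2) = 1769/11344

Δ: Δ0=6, Δ1=-4, Δ2=5/2, Δ3=-5, Δ4=-1
row 1: diag=4, rhs=-60; c'=1/4, d'=-15
row 2: denom=6−1·1/4=23/4; d'=(39−1·-15)/(23/4)=216/23
row 3: denom=6−2·8/23=122/23; d'=(-45−2·216/23)/(122/23)=-1467/122
row 4: denom=6−1·23/122=709/122; d'=(24−1·-1467/122)/(709/122)=4395/709
back: M4=4395/709
back: M3=-1467/122−23/122·4395/709=-9354/709
back: M2=216/23−8/23·-9354/709=9912/709
back: M1=-15−1/4·9912/709=-13113/709
M: M0=0, M1=-13113/709, M2=9912/709, M3=-9354/709, M4=4395/709, M5=0
seg 0: a=-4, c=M0/2=0, d=(M1−M0)/(6·1)=-4371/1418, b=Δ0−h0·(2M0+M1)/6=12879/1418
seg 1: a=2, c=M1/2=-13113/1418, d=(M2−M1)/(6·1)=7675/1418, b=Δ1−h1·(2M1+M2)/6=-117/709
seg 2: a=-2, c=M2/2=4956/709, d=(M3−M2)/(6·2)=-3211/1418, b=Δ2−h2·(2M2+M3)/6=-3435/1418
seg 3: a=3, c=M3/2=-4677/709, d=(M4−M3)/(6·1)=4583/1418, b=Δ3−h3·(2M3+M4)/6=-2319/1418
seg 4: a=-2, c=M4/2=4395/1418, d=(M5−M4)/(6·2)=-1465/2836, b=Δ4−h4·(2M4+M5)/6=-3639/709
t_q=1/2 → seg 0, τ=1/2; S=-4+12879/1418·τ+0·τ²+-4371/1418·τ³=1769/11344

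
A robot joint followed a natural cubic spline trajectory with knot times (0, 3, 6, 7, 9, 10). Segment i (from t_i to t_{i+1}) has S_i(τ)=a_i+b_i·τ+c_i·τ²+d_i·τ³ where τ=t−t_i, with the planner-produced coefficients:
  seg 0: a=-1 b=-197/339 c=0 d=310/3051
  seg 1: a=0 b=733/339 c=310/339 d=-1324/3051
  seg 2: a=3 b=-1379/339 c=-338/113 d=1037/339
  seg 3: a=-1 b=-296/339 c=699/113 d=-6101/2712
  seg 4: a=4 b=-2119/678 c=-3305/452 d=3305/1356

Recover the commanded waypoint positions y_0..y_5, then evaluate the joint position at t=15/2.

y_0=-1 y_1=0 y_2=3 y_3=-1 y_4=4 y_5=-4
S(15/2) = -1239/7232

y_0 = S_0(0) = a_0 = -1
y_1 = S_1(0) = a_1 = 0
y_2 = S_2(0) = a_2 = 3
y_3 = S_3(0) = a_3 = -1
y_4 = S_4(0) = a_4 = 4
y_5 = S_4(1) = -4
t_q=15/2 is in segment 3 (τ=1/2); S_3(τ)=-1239/7232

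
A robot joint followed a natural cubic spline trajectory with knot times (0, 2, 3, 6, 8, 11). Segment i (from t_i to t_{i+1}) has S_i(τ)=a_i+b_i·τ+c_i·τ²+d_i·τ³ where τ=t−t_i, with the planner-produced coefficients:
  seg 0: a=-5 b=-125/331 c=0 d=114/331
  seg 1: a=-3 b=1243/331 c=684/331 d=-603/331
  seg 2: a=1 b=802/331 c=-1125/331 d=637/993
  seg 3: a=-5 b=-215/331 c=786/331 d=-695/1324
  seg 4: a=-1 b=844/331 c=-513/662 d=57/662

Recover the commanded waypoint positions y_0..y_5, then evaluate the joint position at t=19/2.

y_0=-5 y_1=-3 y_2=1 y_3=-5 y_4=-1 y_5=2
S(19/2) = 7265/5296

y_0 = S_0(0) = a_0 = -5
y_1 = S_1(0) = a_1 = -3
y_2 = S_2(0) = a_2 = 1
y_3 = S_3(0) = a_3 = -5
y_4 = S_4(0) = a_4 = -1
y_5 = S_4(3) = 2
t_q=19/2 is in segment 4 (τ=3/2); S_4(τ)=7265/5296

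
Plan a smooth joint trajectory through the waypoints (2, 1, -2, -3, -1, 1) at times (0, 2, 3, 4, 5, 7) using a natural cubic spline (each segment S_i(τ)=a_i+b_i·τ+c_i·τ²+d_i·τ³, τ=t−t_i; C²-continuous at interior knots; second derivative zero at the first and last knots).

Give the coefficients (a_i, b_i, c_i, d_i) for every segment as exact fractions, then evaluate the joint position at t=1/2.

Δ: Δ0=-1/2, Δ1=-3, Δ2=-1, Δ3=2, Δ4=1
row 1: diag=6, rhs=-15; c'=1/6, d'=-5/2
row 2: denom=4−1·1/6=23/6; d'=(12−1·-5/2)/(23/6)=87/23
row 3: denom=4−1·6/23=86/23; d'=(18−1·87/23)/(86/23)=327/86
row 4: denom=6−1·23/86=493/86; d'=(-6−1·327/86)/(493/86)=-843/493
back: M4=-843/493
back: M3=327/86−23/86·-843/493=2100/493
back: M2=87/23−6/23·2100/493=1317/493
back: M1=-5/2−1/6·1317/493=-1452/493
M: M0=0, M1=-1452/493, M2=1317/493, M3=2100/493, M4=-843/493, M5=0
seg 0: a=2, c=M0/2=0, d=(M1−M0)/(6·2)=-121/493, b=Δ0−h0·(2M0+M1)/6=475/986
seg 1: a=1, c=M1/2=-726/493, d=(M2−M1)/(6·1)=923/986, b=Δ1−h1·(2M1+M2)/6=-2429/986
seg 2: a=-2, c=M2/2=1317/986, d=(M3−M2)/(6·1)=9/34, b=Δ2−h2·(2M2+M3)/6=-1282/493
seg 3: a=-3, c=M3/2=1050/493, d=(M4−M3)/(6·1)=-981/986, b=Δ3−h3·(2M3+M4)/6=853/986
seg 4: a=-1, c=M4/2=-843/986, d=(M5−M4)/(6·2)=281/1972, b=Δ4−h4·(2M4+M5)/6=1055/493
t_q=1/2 → seg 0, τ=1/2; S=2+475/986·τ+0·τ²+-121/493·τ³=8717/3944

  seg 0: a=2 b=475/986 c=0 d=-121/493
  seg 1: a=1 b=-2429/986 c=-726/493 d=923/986
  seg 2: a=-2 b=-1282/493 c=1317/986 d=9/34
  seg 3: a=-3 b=853/986 c=1050/493 d=-981/986
  seg 4: a=-1 b=1055/493 c=-843/986 d=281/1972
S(1/2) = 8717/3944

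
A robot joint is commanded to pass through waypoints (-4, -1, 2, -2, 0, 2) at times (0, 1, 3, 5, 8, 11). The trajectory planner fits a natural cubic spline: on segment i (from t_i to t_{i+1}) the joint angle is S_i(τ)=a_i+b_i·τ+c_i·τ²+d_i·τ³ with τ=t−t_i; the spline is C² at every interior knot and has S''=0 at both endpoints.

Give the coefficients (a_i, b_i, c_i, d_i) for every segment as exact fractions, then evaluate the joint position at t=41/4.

Δ: Δ0=3, Δ1=3/2, Δ2=-2, Δ3=2/3, Δ4=2/3
row 1: diag=6, rhs=-9; c'=1/3, d'=-3/2
row 2: denom=8−2·1/3=22/3; d'=(-21−2·-3/2)/(22/3)=-27/11
row 3: denom=10−2·3/11=104/11; d'=(16−2·-27/11)/(104/11)=115/52
row 4: denom=12−3·33/104=1149/104; d'=(0−3·115/52)/(1149/104)=-230/383
back: M4=-230/383
back: M3=115/52−33/104·-230/383=920/383
back: M2=-27/11−3/11·920/383=-1191/383
back: M1=-3/2−1/3·-1191/383=-355/766
M: M0=0, M1=-355/766, M2=-1191/383, M3=920/383, M4=-230/383, M5=0
seg 0: a=-4, c=M0/2=0, d=(M1−M0)/(6·1)=-355/4596, b=Δ0−h0·(2M0+M1)/6=14143/4596
seg 1: a=-1, c=M1/2=-355/1532, d=(M2−M1)/(6·2)=-2027/9192, b=Δ1−h1·(2M1+M2)/6=6539/2298
seg 2: a=2, c=M2/2=-1191/766, d=(M3−M2)/(6·2)=2111/4596, b=Δ2−h2·(2M2+M3)/6=-836/1149
seg 3: a=-2, c=M3/2=460/383, d=(M4−M3)/(6·3)=-575/3447, b=Δ3−h3·(2M3+M4)/6=-1649/1149
seg 4: a=0, c=M4/2=-115/383, d=(M5−M4)/(6·3)=115/3447, b=Δ4−h4·(2M4+M5)/6=1456/1149
t_q=41/4 → seg 4, τ=9/4; S=0+1456/1149·τ+-115/383·τ²+115/3447·τ³=41943/24512

  seg 0: a=-4 b=14143/4596 c=0 d=-355/4596
  seg 1: a=-1 b=6539/2298 c=-355/1532 d=-2027/9192
  seg 2: a=2 b=-836/1149 c=-1191/766 d=2111/4596
  seg 3: a=-2 b=-1649/1149 c=460/383 d=-575/3447
  seg 4: a=0 b=1456/1149 c=-115/383 d=115/3447
S(41/4) = 41943/24512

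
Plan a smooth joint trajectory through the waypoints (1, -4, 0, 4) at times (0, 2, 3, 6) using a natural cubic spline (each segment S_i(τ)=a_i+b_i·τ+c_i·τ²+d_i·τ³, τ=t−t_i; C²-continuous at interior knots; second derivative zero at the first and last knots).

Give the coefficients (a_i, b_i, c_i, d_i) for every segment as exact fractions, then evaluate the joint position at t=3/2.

Δ: Δ0=-5/2, Δ1=4, Δ2=4/3
row 1: diag=6, rhs=39; c'=1/6, d'=13/2
row 2: denom=8−1·1/6=47/6; d'=(-16−1·13/2)/(47/6)=-135/47
back: M2=-135/47
back: M1=13/2−1/6·-135/47=328/47
M: M0=0, M1=328/47, M2=-135/47, M3=0
seg 0: a=1, c=M0/2=0, d=(M1−M0)/(6·2)=82/141, b=Δ0−h0·(2M0+M1)/6=-1361/282
seg 1: a=-4, c=M1/2=164/47, d=(M2−M1)/(6·1)=-463/282, b=Δ1−h1·(2M1+M2)/6=607/282
seg 2: a=0, c=M2/2=-135/94, d=(M3−M2)/(6·3)=15/94, b=Δ2−h2·(2M2+M3)/6=593/141
t_q=3/2 → seg 0, τ=3/2; S=1+-1361/282·τ+0·τ²+82/141·τ³=-201/47

  seg 0: a=1 b=-1361/282 c=0 d=82/141
  seg 1: a=-4 b=607/282 c=164/47 d=-463/282
  seg 2: a=0 b=593/141 c=-135/94 d=15/94
S(3/2) = -201/47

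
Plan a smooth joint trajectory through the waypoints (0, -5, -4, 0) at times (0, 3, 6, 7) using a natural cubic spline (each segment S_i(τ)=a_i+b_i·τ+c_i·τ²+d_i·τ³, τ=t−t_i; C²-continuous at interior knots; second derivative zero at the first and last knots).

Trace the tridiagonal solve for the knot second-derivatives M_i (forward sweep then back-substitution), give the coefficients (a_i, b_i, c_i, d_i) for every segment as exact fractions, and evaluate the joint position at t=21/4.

Δ: Δ0=-5/3, Δ1=1/3, Δ2=4
row 1: diag=12, rhs=12; c'=1/4, d'=1
row 2: denom=8−3·1/4=29/4; d'=(22−3·1)/(29/4)=76/29
back: M2=76/29
back: M1=1−1/4·76/29=10/29
M: M0=0, M1=10/29, M2=76/29, M3=0
seg 0: a=0, c=M0/2=0, d=(M1−M0)/(6·3)=5/261, b=Δ0−h0·(2M0+M1)/6=-160/87
seg 1: a=-5, c=M1/2=5/29, d=(M2−M1)/(6·3)=11/87, b=Δ1−h1·(2M1+M2)/6=-115/87
seg 2: a=-4, c=M2/2=38/29, d=(M3−M2)/(6·1)=-38/87, b=Δ2−h2·(2M2+M3)/6=272/87
t_q=21/4 → seg 1, τ=9/4; S=-5+-115/87·τ+5/29·τ²+11/87·τ³=-10507/1856

  seg 0: a=0 b=-160/87 c=0 d=5/261
  seg 1: a=-5 b=-115/87 c=5/29 d=11/87
  seg 2: a=-4 b=272/87 c=38/29 d=-38/87
S(21/4) = -10507/1856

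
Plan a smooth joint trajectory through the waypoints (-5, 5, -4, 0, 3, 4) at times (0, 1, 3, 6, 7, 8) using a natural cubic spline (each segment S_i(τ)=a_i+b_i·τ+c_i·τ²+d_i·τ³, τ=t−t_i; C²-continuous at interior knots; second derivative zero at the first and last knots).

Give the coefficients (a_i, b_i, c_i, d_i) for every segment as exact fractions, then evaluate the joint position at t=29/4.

Δ: Δ0=10, Δ1=-9/2, Δ2=4/3, Δ3=3, Δ4=1
row 1: diag=6, rhs=-87; c'=1/3, d'=-29/2
row 2: denom=10−2·1/3=28/3; d'=(35−2·-29/2)/(28/3)=48/7
row 3: denom=8−3·9/28=197/28; d'=(10−3·48/7)/(197/28)=-296/197
row 4: denom=4−1·28/197=760/197; d'=(-12−1·-296/197)/(760/197)=-517/190
back: M4=-517/190
back: M3=-296/197−28/197·-517/190=-106/95
back: M2=48/7−9/28·-106/95=1371/190
back: M1=-29/2−1/3·1371/190=-1606/95
M: M0=0, M1=-1606/95, M2=1371/190, M3=-106/95, M4=-517/190, M5=0
seg 0: a=-5, c=M0/2=0, d=(M1−M0)/(6·1)=-803/285, b=Δ0−h0·(2M0+M1)/6=3653/285
seg 1: a=5, c=M1/2=-803/95, d=(M2−M1)/(6·2)=4583/2280, b=Δ1−h1·(2M1+M2)/6=1244/285
seg 2: a=-4, c=M2/2=1371/380, d=(M3−M2)/(6·3)=-1583/3420, b=Δ2−h2·(2M2+M3)/6=-607/114
seg 3: a=0, c=M3/2=-53/95, d=(M4−M3)/(6·1)=-61/228, b=Δ3−h3·(2M3+M4)/6=4361/1140
seg 4: a=3, c=M4/2=-517/380, d=(M5−M4)/(6·1)=517/1140, b=Δ4−h4·(2M4+M5)/6=1087/570
t_q=29/4 → seg 4, τ=1/4; S=3+1087/570·τ+-517/380·τ²+517/1140·τ³=82659/24320

  seg 0: a=-5 b=3653/285 c=0 d=-803/285
  seg 1: a=5 b=1244/285 c=-803/95 d=4583/2280
  seg 2: a=-4 b=-607/114 c=1371/380 d=-1583/3420
  seg 3: a=0 b=4361/1140 c=-53/95 d=-61/228
  seg 4: a=3 b=1087/570 c=-517/380 d=517/1140
S(29/4) = 82659/24320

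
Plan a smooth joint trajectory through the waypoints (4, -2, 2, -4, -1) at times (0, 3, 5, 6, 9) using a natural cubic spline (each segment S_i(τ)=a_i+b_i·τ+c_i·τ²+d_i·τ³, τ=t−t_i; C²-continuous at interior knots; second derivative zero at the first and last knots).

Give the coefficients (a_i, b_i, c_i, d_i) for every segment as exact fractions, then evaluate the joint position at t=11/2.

  seg 0: a=4 b=-311/73 c=0 d=55/219
  seg 1: a=-2 b=184/73 c=165/73 d=-92/73
  seg 2: a=2 b=-260/73 c=-387/73 d=209/73
  seg 3: a=-4 b=-407/73 c=240/73 d=-80/219
S(11/2) = -437/584

Δ: Δ0=-2, Δ1=2, Δ2=-6, Δ3=1
row 1: diag=10, rhs=24; c'=1/5, d'=12/5
row 2: denom=6−2·1/5=28/5; d'=(-48−2·12/5)/(28/5)=-66/7
row 3: denom=8−1·5/28=219/28; d'=(42−1·-66/7)/(219/28)=480/73
back: M3=480/73
back: M2=-66/7−5/28·480/73=-774/73
back: M1=12/5−1/5·-774/73=330/73
M: M0=0, M1=330/73, M2=-774/73, M3=480/73, M4=0
seg 0: a=4, c=M0/2=0, d=(M1−M0)/(6·3)=55/219, b=Δ0−h0·(2M0+M1)/6=-311/73
seg 1: a=-2, c=M1/2=165/73, d=(M2−M1)/(6·2)=-92/73, b=Δ1−h1·(2M1+M2)/6=184/73
seg 2: a=2, c=M2/2=-387/73, d=(M3−M2)/(6·1)=209/73, b=Δ2−h2·(2M2+M3)/6=-260/73
seg 3: a=-4, c=M3/2=240/73, d=(M4−M3)/(6·3)=-80/219, b=Δ3−h3·(2M3+M4)/6=-407/73
t_q=11/2 → seg 2, τ=1/2; S=2+-260/73·τ+-387/73·τ²+209/73·τ³=-437/584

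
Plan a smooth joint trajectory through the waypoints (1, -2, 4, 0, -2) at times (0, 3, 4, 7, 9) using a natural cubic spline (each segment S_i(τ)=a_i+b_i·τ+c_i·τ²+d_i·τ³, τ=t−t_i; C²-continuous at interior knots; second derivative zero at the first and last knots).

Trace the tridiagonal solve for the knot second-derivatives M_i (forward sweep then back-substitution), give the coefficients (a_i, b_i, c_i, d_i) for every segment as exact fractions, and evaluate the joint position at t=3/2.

Δ: Δ0=-1, Δ1=6, Δ2=-4/3, Δ3=-1
row 1: diag=8, rhs=42; c'=1/8, d'=21/4
row 2: denom=8−1·1/8=63/8; d'=(-44−1·21/4)/(63/8)=-394/63
row 3: denom=10−3·8/21=62/7; d'=(2−3·-394/63)/(62/7)=218/93
back: M3=218/93
back: M2=-394/63−8/21·218/93=-1994/279
back: M1=21/4−1/8·-1994/279=1714/279
M: M0=0, M1=1714/279, M2=-1994/279, M3=218/93, M4=0
seg 0: a=1, c=M0/2=0, d=(M1−M0)/(6·3)=857/2511, b=Δ0−h0·(2M0+M1)/6=-1136/279
seg 1: a=-2, c=M1/2=857/279, d=(M2−M1)/(6·1)=-206/93, b=Δ1−h1·(2M1+M2)/6=1435/279
seg 2: a=4, c=M2/2=-997/279, d=(M3−M2)/(6·3)=1324/2511, b=Δ2−h2·(2M2+M3)/6=1295/279
seg 3: a=0, c=M3/2=109/93, d=(M4−M3)/(6·2)=-109/558, b=Δ3−h3·(2M3+M4)/6=-715/279
t_q=3/2 → seg 0, τ=3/2; S=1+-1136/279·τ+0·τ²+857/2511·τ³=-981/248

  seg 0: a=1 b=-1136/279 c=0 d=857/2511
  seg 1: a=-2 b=1435/279 c=857/279 d=-206/93
  seg 2: a=4 b=1295/279 c=-997/279 d=1324/2511
  seg 3: a=0 b=-715/279 c=109/93 d=-109/558
S(3/2) = -981/248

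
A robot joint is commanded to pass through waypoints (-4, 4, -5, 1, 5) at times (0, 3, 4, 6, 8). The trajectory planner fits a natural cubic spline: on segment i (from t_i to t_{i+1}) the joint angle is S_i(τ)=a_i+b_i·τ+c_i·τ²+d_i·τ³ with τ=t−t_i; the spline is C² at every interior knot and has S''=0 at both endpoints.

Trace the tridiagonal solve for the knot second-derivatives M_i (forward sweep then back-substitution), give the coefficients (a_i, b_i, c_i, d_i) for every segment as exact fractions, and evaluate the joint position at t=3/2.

  seg 0: a=-4 b=4127/516 c=0 d=-917/1548
  seg 1: a=4 b=-2063/258 c=-917/172 d=2233/516
  seg 2: a=-5 b=-2929/516 c=329/43 d=-3419/2064
  seg 3: a=1 b=1303/258 c=-787/344 d=787/2064
S(3/2) = 8253/1376

Δ: Δ0=8/3, Δ1=-9, Δ2=3, Δ3=2
row 1: diag=8, rhs=-70; c'=1/8, d'=-35/4
row 2: denom=6−1·1/8=47/8; d'=(72−1·-35/4)/(47/8)=646/47
row 3: denom=8−2·16/47=344/47; d'=(-6−2·646/47)/(344/47)=-787/172
back: M3=-787/172
back: M2=646/47−16/47·-787/172=658/43
back: M1=-35/4−1/8·658/43=-917/86
M: M0=0, M1=-917/86, M2=658/43, M3=-787/172, M4=0
seg 0: a=-4, c=M0/2=0, d=(M1−M0)/(6·3)=-917/1548, b=Δ0−h0·(2M0+M1)/6=4127/516
seg 1: a=4, c=M1/2=-917/172, d=(M2−M1)/(6·1)=2233/516, b=Δ1−h1·(2M1+M2)/6=-2063/258
seg 2: a=-5, c=M2/2=329/43, d=(M3−M2)/(6·2)=-3419/2064, b=Δ2−h2·(2M2+M3)/6=-2929/516
seg 3: a=1, c=M3/2=-787/344, d=(M4−M3)/(6·2)=787/2064, b=Δ3−h3·(2M3+M4)/6=1303/258
t_q=3/2 → seg 0, τ=3/2; S=-4+4127/516·τ+0·τ²+-917/1548·τ³=8253/1376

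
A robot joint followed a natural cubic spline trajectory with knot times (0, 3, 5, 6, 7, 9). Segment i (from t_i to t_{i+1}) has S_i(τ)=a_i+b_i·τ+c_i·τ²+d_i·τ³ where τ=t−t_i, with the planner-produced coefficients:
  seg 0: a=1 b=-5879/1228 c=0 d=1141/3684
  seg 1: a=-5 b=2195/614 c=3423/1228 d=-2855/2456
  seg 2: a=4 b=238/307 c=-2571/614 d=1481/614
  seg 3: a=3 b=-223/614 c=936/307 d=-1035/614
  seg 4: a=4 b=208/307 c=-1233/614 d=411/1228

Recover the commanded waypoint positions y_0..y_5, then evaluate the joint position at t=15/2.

y_0 = S_0(0) = a_0 = 1
y_1 = S_1(0) = a_1 = -5
y_2 = S_2(0) = a_2 = 4
y_3 = S_3(0) = a_3 = 3
y_4 = S_4(0) = a_4 = 4
y_5 = S_4(2) = 0
t_q=15/2 is in segment 4 (τ=1/2); S_4(τ)=38103/9824

y_0=1 y_1=-5 y_2=4 y_3=3 y_4=4 y_5=0
S(15/2) = 38103/9824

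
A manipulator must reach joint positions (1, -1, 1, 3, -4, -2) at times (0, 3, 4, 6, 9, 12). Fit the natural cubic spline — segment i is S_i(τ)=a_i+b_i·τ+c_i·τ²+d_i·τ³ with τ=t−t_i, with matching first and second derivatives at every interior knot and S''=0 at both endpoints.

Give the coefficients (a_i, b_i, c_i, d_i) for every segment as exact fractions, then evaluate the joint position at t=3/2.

Δ: Δ0=-2/3, Δ1=2, Δ2=1, Δ3=-7/3, Δ4=2/3
row 1: diag=8, rhs=16; c'=1/8, d'=2
row 2: denom=6−1·1/8=47/8; d'=(-6−1·2)/(47/8)=-64/47
row 3: denom=10−2·16/47=438/47; d'=(-20−2·-64/47)/(438/47)=-406/219
row 4: denom=12−3·47/146=1611/146; d'=(18−3·-406/219)/(1611/146)=3440/1611
back: M4=3440/1611
back: M3=-406/219−47/146·3440/1611=-4094/1611
back: M2=-64/47−16/47·-4094/1611=-800/1611
back: M1=2−1/8·-800/1611=3322/1611
M: M0=0, M1=3322/1611, M2=-800/1611, M3=-4094/1611, M4=3440/1611, M5=0
seg 0: a=1, c=M0/2=0, d=(M1−M0)/(6·3)=1661/14499, b=Δ0−h0·(2M0+M1)/6=-2735/1611
seg 1: a=-1, c=M1/2=1661/1611, d=(M2−M1)/(6·1)=-229/537, b=Δ1−h1·(2M1+M2)/6=2248/1611
seg 2: a=1, c=M2/2=-400/1611, d=(M3−M2)/(6·2)=-61/358, b=Δ2−h2·(2M2+M3)/6=3509/1611
seg 3: a=3, c=M3/2=-2047/1611, d=(M4−M3)/(6·3)=3767/14499, b=Δ3−h3·(2M3+M4)/6=-1385/1611
seg 4: a=-4, c=M4/2=1720/1611, d=(M5−M4)/(6·3)=-1720/14499, b=Δ4−h4·(2M4+M5)/6=-2366/1611
t_q=3/2 → seg 0, τ=3/2; S=1+-2735/1611·τ+0·τ²+1661/14499·τ³=-1661/1432

  seg 0: a=1 b=-2735/1611 c=0 d=1661/14499
  seg 1: a=-1 b=2248/1611 c=1661/1611 d=-229/537
  seg 2: a=1 b=3509/1611 c=-400/1611 d=-61/358
  seg 3: a=3 b=-1385/1611 c=-2047/1611 d=3767/14499
  seg 4: a=-4 b=-2366/1611 c=1720/1611 d=-1720/14499
S(3/2) = -1661/1432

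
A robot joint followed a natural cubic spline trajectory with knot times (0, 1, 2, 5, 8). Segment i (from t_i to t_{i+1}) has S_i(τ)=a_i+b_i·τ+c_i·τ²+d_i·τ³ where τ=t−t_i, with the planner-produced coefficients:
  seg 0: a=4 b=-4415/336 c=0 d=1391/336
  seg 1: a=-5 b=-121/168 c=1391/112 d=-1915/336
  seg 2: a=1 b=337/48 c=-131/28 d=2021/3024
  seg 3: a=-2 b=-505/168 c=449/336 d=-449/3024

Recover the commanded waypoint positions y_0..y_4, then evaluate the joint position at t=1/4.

y_0=4 y_1=-5 y_2=1 y_3=-2 y_4=-3
S(1/4) = 5589/7168

y_0 = S_0(0) = a_0 = 4
y_1 = S_1(0) = a_1 = -5
y_2 = S_2(0) = a_2 = 1
y_3 = S_3(0) = a_3 = -2
y_4 = S_3(3) = -3
t_q=1/4 is in segment 0 (τ=1/4); S_0(τ)=5589/7168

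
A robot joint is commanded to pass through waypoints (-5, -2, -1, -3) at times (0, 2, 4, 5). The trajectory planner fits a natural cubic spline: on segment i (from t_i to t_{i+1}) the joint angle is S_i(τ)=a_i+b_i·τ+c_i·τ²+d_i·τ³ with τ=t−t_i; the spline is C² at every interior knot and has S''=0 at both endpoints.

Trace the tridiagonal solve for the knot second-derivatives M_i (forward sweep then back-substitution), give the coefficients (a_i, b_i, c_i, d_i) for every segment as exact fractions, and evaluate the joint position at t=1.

Δ: Δ0=3/2, Δ1=1/2, Δ2=-2
row 1: diag=8, rhs=-6; c'=1/4, d'=-3/4
row 2: denom=6−2·1/4=11/2; d'=(-15−2·-3/4)/(11/2)=-27/11
back: M2=-27/11
back: M1=-3/4−1/4·-27/11=-3/22
M: M0=0, M1=-3/22, M2=-27/11, M3=0
seg 0: a=-5, c=M0/2=0, d=(M1−M0)/(6·2)=-1/88, b=Δ0−h0·(2M0+M1)/6=17/11
seg 1: a=-2, c=M1/2=-3/44, d=(M2−M1)/(6·2)=-17/88, b=Δ1−h1·(2M1+M2)/6=31/22
seg 2: a=-1, c=M2/2=-27/22, d=(M3−M2)/(6·1)=9/22, b=Δ2−h2·(2M2+M3)/6=-13/11
t_q=1 → seg 0, τ=1; S=-5+17/11·τ+0·τ²+-1/88·τ³=-305/88

  seg 0: a=-5 b=17/11 c=0 d=-1/88
  seg 1: a=-2 b=31/22 c=-3/44 d=-17/88
  seg 2: a=-1 b=-13/11 c=-27/22 d=9/22
S(1) = -305/88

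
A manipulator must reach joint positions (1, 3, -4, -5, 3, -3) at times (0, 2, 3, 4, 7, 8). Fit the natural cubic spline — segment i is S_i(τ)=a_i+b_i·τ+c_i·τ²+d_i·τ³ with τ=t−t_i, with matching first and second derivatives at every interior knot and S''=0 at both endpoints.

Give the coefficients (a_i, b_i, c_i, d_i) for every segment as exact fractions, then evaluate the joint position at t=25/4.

  seg 0: a=1 b=15475/3651 c=0 d=-2956/3651
  seg 1: a=3 b=-19997/3651 c=-5912/1217 d=12176/3651
  seg 2: a=-4 b=-18941/3651 c=6264/1217 d=-3502/3651
  seg 3: a=-5 b=8137/3651 c=2762/1217 d=-7753/10953
  seg 4: a=3 b=-11924/3651 c=-4991/1217 d=4991/3651
S(25/4) = 268031/77888

Δ: Δ0=1, Δ1=-7, Δ2=-1, Δ3=8/3, Δ4=-6
row 1: diag=6, rhs=-48; c'=1/6, d'=-8
row 2: denom=4−1·1/6=23/6; d'=(36−1·-8)/(23/6)=264/23
row 3: denom=8−1·6/23=178/23; d'=(22−1·264/23)/(178/23)=121/89
row 4: denom=8−3·69/178=1217/178; d'=(-52−3·121/89)/(1217/178)=-9982/1217
back: M4=-9982/1217
back: M3=121/89−69/178·-9982/1217=5524/1217
back: M2=264/23−6/23·5524/1217=12528/1217
back: M1=-8−1/6·12528/1217=-11824/1217
M: M0=0, M1=-11824/1217, M2=12528/1217, M3=5524/1217, M4=-9982/1217, M5=0
seg 0: a=1, c=M0/2=0, d=(M1−M0)/(6·2)=-2956/3651, b=Δ0−h0·(2M0+M1)/6=15475/3651
seg 1: a=3, c=M1/2=-5912/1217, d=(M2−M1)/(6·1)=12176/3651, b=Δ1−h1·(2M1+M2)/6=-19997/3651
seg 2: a=-4, c=M2/2=6264/1217, d=(M3−M2)/(6·1)=-3502/3651, b=Δ2−h2·(2M2+M3)/6=-18941/3651
seg 3: a=-5, c=M3/2=2762/1217, d=(M4−M3)/(6·3)=-7753/10953, b=Δ3−h3·(2M3+M4)/6=8137/3651
seg 4: a=3, c=M4/2=-4991/1217, d=(M5−M4)/(6·1)=4991/3651, b=Δ4−h4·(2M4+M5)/6=-11924/3651
t_q=25/4 → seg 3, τ=9/4; S=-5+8137/3651·τ+2762/1217·τ²+-7753/10953·τ³=268031/77888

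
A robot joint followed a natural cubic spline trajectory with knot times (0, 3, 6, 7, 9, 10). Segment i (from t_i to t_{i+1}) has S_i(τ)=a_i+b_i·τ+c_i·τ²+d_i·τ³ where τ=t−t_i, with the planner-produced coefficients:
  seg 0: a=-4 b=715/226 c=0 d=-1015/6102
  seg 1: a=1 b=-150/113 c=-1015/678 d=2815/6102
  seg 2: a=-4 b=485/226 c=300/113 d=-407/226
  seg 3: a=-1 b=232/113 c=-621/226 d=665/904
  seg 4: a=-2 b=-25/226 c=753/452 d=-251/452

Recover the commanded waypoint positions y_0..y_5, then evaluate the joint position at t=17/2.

y_0=-4 y_1=1 y_2=-4 y_3=-1 y_4=-2 y_5=-1
S(17/2) = -11717/7232

y_0 = S_0(0) = a_0 = -4
y_1 = S_1(0) = a_1 = 1
y_2 = S_2(0) = a_2 = -4
y_3 = S_3(0) = a_3 = -1
y_4 = S_4(0) = a_4 = -2
y_5 = S_4(1) = -1
t_q=17/2 is in segment 3 (τ=3/2); S_3(τ)=-11717/7232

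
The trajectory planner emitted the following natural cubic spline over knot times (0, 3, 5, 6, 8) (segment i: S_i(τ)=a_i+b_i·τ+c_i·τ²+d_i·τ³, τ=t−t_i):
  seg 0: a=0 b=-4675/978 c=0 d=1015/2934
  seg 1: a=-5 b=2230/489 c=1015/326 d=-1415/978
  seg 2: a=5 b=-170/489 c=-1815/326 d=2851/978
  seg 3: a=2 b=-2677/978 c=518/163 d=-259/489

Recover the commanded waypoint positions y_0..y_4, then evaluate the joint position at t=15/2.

y_0 = S_0(0) = a_0 = 0
y_1 = S_1(0) = a_1 = -5
y_2 = S_2(0) = a_2 = 5
y_3 = S_3(0) = a_3 = 2
y_4 = S_3(2) = 5
t_q=15/2 is in segment 3 (τ=3/2); S_3(τ)=4247/1304

y_0=0 y_1=-5 y_2=5 y_3=2 y_4=5
S(15/2) = 4247/1304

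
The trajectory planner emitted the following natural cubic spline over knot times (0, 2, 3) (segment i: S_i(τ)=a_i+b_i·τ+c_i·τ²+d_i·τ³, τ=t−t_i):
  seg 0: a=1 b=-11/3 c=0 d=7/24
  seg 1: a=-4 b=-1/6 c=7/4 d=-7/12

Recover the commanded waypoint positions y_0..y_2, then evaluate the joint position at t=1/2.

y_0=1 y_1=-4 y_2=-3
S(1/2) = -51/64

y_0 = S_0(0) = a_0 = 1
y_1 = S_1(0) = a_1 = -4
y_2 = S_1(1) = -3
t_q=1/2 is in segment 0 (τ=1/2); S_0(τ)=-51/64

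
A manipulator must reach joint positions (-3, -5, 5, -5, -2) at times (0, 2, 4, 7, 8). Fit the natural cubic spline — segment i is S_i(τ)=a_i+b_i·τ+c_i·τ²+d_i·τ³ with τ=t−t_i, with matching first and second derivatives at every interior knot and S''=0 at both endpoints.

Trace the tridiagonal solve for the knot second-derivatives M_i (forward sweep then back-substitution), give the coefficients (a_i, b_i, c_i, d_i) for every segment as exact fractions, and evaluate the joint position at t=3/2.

  seg 0: a=-3 b=-649/201 c=0 d=112/201
  seg 1: a=-5 b=695/201 c=224/67 d=-517/402
  seg 2: a=5 b=281/201 c=-293/67 d=562/603
  seg 3: a=-5 b=65/201 c=269/67 d=-269/201
S(3/2) = -799/134

Δ: Δ0=-1, Δ1=5, Δ2=-10/3, Δ3=3
row 1: diag=8, rhs=36; c'=1/4, d'=9/2
row 2: denom=10−2·1/4=19/2; d'=(-50−2·9/2)/(19/2)=-118/19
row 3: denom=8−3·6/19=134/19; d'=(38−3·-118/19)/(134/19)=538/67
back: M3=538/67
back: M2=-118/19−6/19·538/67=-586/67
back: M1=9/2−1/4·-586/67=448/67
M: M0=0, M1=448/67, M2=-586/67, M3=538/67, M4=0
seg 0: a=-3, c=M0/2=0, d=(M1−M0)/(6·2)=112/201, b=Δ0−h0·(2M0+M1)/6=-649/201
seg 1: a=-5, c=M1/2=224/67, d=(M2−M1)/(6·2)=-517/402, b=Δ1−h1·(2M1+M2)/6=695/201
seg 2: a=5, c=M2/2=-293/67, d=(M3−M2)/(6·3)=562/603, b=Δ2−h2·(2M2+M3)/6=281/201
seg 3: a=-5, c=M3/2=269/67, d=(M4−M3)/(6·1)=-269/201, b=Δ3−h3·(2M3+M4)/6=65/201
t_q=3/2 → seg 0, τ=3/2; S=-3+-649/201·τ+0·τ²+112/201·τ³=-799/134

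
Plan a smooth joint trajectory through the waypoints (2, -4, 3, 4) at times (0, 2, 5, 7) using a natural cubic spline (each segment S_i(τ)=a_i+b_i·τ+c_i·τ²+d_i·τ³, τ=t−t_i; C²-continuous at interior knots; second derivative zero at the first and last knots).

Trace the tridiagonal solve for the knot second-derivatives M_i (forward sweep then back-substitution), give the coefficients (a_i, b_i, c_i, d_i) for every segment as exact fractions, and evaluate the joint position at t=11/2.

Δ: Δ0=-3, Δ1=7/3, Δ2=1/2
row 1: diag=10, rhs=32; c'=3/10, d'=16/5
row 2: denom=10−3·3/10=91/10; d'=(-11−3·16/5)/(91/10)=-206/91
back: M2=-206/91
back: M1=16/5−3/10·-206/91=353/91
M: M0=0, M1=353/91, M2=-206/91, M3=0
seg 0: a=2, c=M0/2=0, d=(M1−M0)/(6·2)=353/1092, b=Δ0−h0·(2M0+M1)/6=-1172/273
seg 1: a=-4, c=M1/2=353/182, d=(M2−M1)/(6·3)=-43/126, b=Δ1−h1·(2M1+M2)/6=-113/273
seg 2: a=3, c=M2/2=-103/91, d=(M3−M2)/(6·2)=103/546, b=Δ2−h2·(2M2+M3)/6=1097/546
t_q=11/2 → seg 2, τ=1/2; S=3+1097/546·τ+-103/91·τ²+103/546·τ³=779/208

  seg 0: a=2 b=-1172/273 c=0 d=353/1092
  seg 1: a=-4 b=-113/273 c=353/182 d=-43/126
  seg 2: a=3 b=1097/546 c=-103/91 d=103/546
S(11/2) = 779/208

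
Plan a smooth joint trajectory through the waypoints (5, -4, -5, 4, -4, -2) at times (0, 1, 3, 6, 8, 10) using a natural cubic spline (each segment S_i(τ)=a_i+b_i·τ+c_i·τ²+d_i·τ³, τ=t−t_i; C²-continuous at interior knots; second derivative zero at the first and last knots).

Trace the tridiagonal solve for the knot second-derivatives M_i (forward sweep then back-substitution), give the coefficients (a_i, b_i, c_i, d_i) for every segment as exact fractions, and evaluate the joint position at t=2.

Δ: Δ0=-9, Δ1=-1/2, Δ2=3, Δ3=-4, Δ4=1
row 1: diag=6, rhs=51; c'=1/3, d'=17/2
row 2: denom=10−2·1/3=28/3; d'=(21−2·17/2)/(28/3)=3/7
row 3: denom=10−3·9/28=253/28; d'=(-42−3·3/7)/(253/28)=-1212/253
row 4: denom=8−2·56/253=1912/253; d'=(30−2·-1212/253)/(1912/253)=5007/956
back: M4=5007/956
back: M3=-1212/253−56/253·5007/956=-1422/239
back: M2=3/7−9/28·-1422/239=1119/478
back: M1=17/2−1/3·1119/478=1845/239
M: M0=0, M1=1845/239, M2=1119/478, M3=-1422/239, M4=5007/956, M5=0
seg 0: a=5, c=M0/2=0, d=(M1−M0)/(6·1)=615/478, b=Δ0−h0·(2M0+M1)/6=-4917/478
seg 1: a=-4, c=M1/2=1845/478, d=(M2−M1)/(6·2)=-857/1912, b=Δ1−h1·(2M1+M2)/6=-1536/239
seg 2: a=-5, c=M2/2=1119/956, d=(M3−M2)/(6·3)=-1321/2868, b=Δ2−h2·(2M2+M3)/6=1737/478
seg 3: a=4, c=M3/2=-711/239, d=(M4−M3)/(6·2)=3565/3824, b=Δ3−h3·(2M3+M4)/6=-1701/956
seg 4: a=-4, c=M4/2=5007/1912, d=(M5−M4)/(6·2)=-1669/3824, b=Δ4−h4·(2M4+M5)/6=-1191/478
t_q=2 → seg 1, τ=1; S=-4+-1536/239·τ+1845/478·τ²+-857/1912·τ³=-13413/1912

  seg 0: a=5 b=-4917/478 c=0 d=615/478
  seg 1: a=-4 b=-1536/239 c=1845/478 d=-857/1912
  seg 2: a=-5 b=1737/478 c=1119/956 d=-1321/2868
  seg 3: a=4 b=-1701/956 c=-711/239 d=3565/3824
  seg 4: a=-4 b=-1191/478 c=5007/1912 d=-1669/3824
S(2) = -13413/1912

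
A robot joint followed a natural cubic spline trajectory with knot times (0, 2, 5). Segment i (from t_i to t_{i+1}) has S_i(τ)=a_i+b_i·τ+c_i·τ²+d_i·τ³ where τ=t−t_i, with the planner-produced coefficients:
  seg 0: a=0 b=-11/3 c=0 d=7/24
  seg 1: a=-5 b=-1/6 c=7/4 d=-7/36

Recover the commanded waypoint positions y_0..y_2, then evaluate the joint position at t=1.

y_0=0 y_1=-5 y_2=5
S(1) = -27/8

y_0 = S_0(0) = a_0 = 0
y_1 = S_1(0) = a_1 = -5
y_2 = S_1(3) = 5
t_q=1 is in segment 0 (τ=1); S_0(τ)=-27/8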